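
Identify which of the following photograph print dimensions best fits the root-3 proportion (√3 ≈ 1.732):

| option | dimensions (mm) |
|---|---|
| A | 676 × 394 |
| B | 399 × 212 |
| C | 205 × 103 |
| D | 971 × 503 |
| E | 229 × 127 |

Target root-3 ≈ 1.732.
A: 1.716 (Δ0.016)  B: 1.882 (Δ0.150)  C: 1.990 (Δ0.258)  D: 1.930 (Δ0.198)  E: 1.803 (Δ0.071)

A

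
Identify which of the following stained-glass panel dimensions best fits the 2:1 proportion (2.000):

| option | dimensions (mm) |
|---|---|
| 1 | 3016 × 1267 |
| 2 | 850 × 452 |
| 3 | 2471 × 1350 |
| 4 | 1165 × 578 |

Ratios (long/short): 1 ≈ 2.380; 2 ≈ 1.881; 3 ≈ 1.830; 4 ≈ 2.016.
2:1 ≈ 2.000; option 4 is nearest (Δ 0.016).

4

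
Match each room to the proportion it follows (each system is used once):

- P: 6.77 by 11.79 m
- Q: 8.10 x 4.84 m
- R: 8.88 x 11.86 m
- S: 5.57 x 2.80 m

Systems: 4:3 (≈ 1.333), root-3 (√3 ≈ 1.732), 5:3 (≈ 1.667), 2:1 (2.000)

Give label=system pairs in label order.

P=root-3, Q=5:3, R=4:3, S=2:1

P = 11.79/6.77 ≈ 1.742 → root-3 (1.732)
Q = 8.10/4.84 ≈ 1.674 → 5:3 (1.667)
R = 11.86/8.88 ≈ 1.336 → 4:3 (1.333)
S = 5.57/2.80 ≈ 1.989 → 2:1 (2.000)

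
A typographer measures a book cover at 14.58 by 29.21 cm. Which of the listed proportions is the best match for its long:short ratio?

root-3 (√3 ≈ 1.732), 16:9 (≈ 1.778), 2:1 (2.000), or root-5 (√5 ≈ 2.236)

29.21/14.58 ≈ 2.003. Nearest candidates are 2:1 (2.000, off by 0.003) and 16:9 (1.778, off by 0.225).

2:1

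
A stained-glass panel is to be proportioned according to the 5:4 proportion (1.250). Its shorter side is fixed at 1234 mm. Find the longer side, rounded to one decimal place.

5:4 = 1.25000.
Longer side = 1234 × 1.25000 ≈ 1542.500 → 1542.5 mm.

1542.5 mm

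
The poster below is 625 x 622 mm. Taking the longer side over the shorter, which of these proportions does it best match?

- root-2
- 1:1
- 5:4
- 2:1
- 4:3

625/622 ≈ 1.005. Nearest candidates are 1:1 (1.000, off by 0.005) and 5:4 (1.250, off by 0.245).

1:1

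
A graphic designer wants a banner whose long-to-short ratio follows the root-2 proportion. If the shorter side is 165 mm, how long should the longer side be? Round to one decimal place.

root-2 ≈ 1.41421.
Longer side = 165 × 1.41421 ≈ 233.345 → 233.3 mm.

233.3 mm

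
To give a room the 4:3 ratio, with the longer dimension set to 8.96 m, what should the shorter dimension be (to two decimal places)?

6.72 m

4:3 ≈ 1.33333.
Shorter side = 8.96 ÷ 1.33333 ≈ 6.7200 → 6.72 m.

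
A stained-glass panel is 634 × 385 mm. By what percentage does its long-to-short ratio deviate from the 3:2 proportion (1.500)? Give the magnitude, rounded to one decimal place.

9.8%

Ratio = 634 / 385 ≈ 1.6468.
Ideal 3:2 = 1.5000. |1.6468 − 1.5000| / 1.5000 ≈ 9.79% → 9.8%.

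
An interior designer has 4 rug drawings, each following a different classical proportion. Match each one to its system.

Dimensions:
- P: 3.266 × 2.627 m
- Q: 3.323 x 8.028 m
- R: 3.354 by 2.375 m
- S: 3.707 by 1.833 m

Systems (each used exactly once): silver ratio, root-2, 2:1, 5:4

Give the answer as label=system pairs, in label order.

P=5:4, Q=silver ratio, R=root-2, S=2:1

P = 3.266/2.627 ≈ 1.243 → 5:4 (1.250)
Q = 8.028/3.323 ≈ 2.416 → silver ratio (2.414)
R = 3.354/2.375 ≈ 1.412 → root-2 (1.414)
S = 3.707/1.833 ≈ 2.022 → 2:1 (2.000)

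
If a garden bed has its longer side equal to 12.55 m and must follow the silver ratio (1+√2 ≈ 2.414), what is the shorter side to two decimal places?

5.20 m

silver ratio ≈ 2.41421.
Shorter side = 12.55 ÷ 2.41421 ≈ 5.1984 → 5.20 m.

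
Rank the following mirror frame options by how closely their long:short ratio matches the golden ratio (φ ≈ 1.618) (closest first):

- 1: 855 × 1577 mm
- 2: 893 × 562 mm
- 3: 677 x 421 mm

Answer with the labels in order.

3, 2, 1

Ratios: 1 = 1577 / 855 ≈ 1.844; 2 = 893 / 562 ≈ 1.589; 3 = 677 / 421 ≈ 1.608.
|Δ from 1.618|: 1 0.226; 2 0.029; 3 0.010.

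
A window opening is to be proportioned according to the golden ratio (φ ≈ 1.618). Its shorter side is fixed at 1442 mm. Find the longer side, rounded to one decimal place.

golden ratio ≈ 1.61803.
Longer side = 1442 × 1.61803 ≈ 2333.199 → 2333.2 mm.

2333.2 mm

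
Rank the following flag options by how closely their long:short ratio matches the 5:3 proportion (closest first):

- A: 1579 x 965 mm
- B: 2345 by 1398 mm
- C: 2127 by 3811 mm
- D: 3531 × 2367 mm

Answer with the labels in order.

B, A, C, D

A: 1579/965 ≈ 1.636 → |1.636 − 1.667| = 0.031
B: 2345/1398 ≈ 1.677 → |1.677 − 1.667| = 0.010
C: 3811/2127 ≈ 1.792 → |1.792 − 1.667| = 0.125
D: 3531/2367 ≈ 1.492 → |1.492 − 1.667| = 0.175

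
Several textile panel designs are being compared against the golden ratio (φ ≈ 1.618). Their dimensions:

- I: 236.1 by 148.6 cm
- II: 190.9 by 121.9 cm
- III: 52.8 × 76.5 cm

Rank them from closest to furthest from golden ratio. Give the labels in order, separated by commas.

I: 236.1/148.6 ≈ 1.589 → |1.589 − 1.618| = 0.029
II: 190.9/121.9 ≈ 1.566 → |1.566 − 1.618| = 0.052
III: 76.5/52.8 ≈ 1.449 → |1.449 − 1.618| = 0.169

I, II, III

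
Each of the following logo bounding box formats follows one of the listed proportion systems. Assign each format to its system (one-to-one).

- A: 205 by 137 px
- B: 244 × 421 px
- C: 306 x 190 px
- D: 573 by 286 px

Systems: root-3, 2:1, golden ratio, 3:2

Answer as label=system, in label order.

Ratios: A ≈ 1.496; B ≈ 1.725; C ≈ 1.611; D ≈ 2.003.
Targets: root-3 ≈ 1.732; 2:1 ≈ 2.000; golden ratio ≈ 1.618; 3:2 ≈ 1.500.

A=3:2, B=root-3, C=golden ratio, D=2:1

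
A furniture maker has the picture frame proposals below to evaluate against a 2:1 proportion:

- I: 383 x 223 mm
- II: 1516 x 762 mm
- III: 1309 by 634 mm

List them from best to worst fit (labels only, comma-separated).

Ratios: I = 383 / 223 ≈ 1.717; II = 1516 / 762 ≈ 1.990; III = 1309 / 634 ≈ 2.065.
|Δ from 2.000|: I 0.283; II 0.010; III 0.065.

II, III, I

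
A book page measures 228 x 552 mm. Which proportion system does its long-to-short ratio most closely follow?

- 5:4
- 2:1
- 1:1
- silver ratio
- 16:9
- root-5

Ratio = 552 / 228 ≈ 2.421.
Distances: 5:4 1.250 (Δ 1.171); 2:1 2.000 (Δ 0.421); 1:1 1.000 (Δ 1.421); silver ratio 2.414 (Δ 0.007); 16:9 1.778 (Δ 0.643); root-5 2.236 (Δ 0.185).

silver ratio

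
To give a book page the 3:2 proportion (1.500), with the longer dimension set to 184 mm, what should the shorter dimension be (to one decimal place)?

3:2 = 1.50000.
Shorter side = 184 ÷ 1.50000 ≈ 122.667 → 122.7 mm.

122.7 mm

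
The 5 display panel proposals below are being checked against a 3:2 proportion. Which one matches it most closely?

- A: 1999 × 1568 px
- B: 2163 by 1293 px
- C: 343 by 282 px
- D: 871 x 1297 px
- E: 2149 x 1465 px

D

Ratios (long/short): A ≈ 1.275; B ≈ 1.673; C ≈ 1.216; D ≈ 1.489; E ≈ 1.467.
3:2 ≈ 1.500; option D is nearest (Δ 0.011).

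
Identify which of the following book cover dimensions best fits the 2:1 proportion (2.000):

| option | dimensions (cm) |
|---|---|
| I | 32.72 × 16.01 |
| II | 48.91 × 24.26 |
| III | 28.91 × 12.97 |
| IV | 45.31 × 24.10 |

Target 2:1 ≈ 2.000.
I: 2.044 (Δ0.044)  II: 2.016 (Δ0.016)  III: 2.229 (Δ0.229)  IV: 1.880 (Δ0.120)

II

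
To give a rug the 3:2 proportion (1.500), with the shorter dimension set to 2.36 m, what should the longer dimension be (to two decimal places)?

3:2 = 1.50000.
Longer side = 2.36 × 1.50000 ≈ 3.5400 → 3.54 m.

3.54 m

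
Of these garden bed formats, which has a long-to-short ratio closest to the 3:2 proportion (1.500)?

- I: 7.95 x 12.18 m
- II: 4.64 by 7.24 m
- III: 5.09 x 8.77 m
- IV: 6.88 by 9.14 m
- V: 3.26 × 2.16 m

Target 3:2 ≈ 1.500.
I: 1.532 (Δ0.032)  II: 1.560 (Δ0.060)  III: 1.723 (Δ0.223)  IV: 1.328 (Δ0.172)  V: 1.509 (Δ0.009)

V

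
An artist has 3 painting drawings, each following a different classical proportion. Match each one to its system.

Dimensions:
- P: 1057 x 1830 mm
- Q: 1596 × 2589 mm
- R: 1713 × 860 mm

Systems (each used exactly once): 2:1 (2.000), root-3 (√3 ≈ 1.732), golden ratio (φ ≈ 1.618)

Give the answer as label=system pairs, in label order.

P = 1830/1057 ≈ 1.731 → root-3 (1.732)
Q = 2589/1596 ≈ 1.622 → golden ratio (1.618)
R = 1713/860 ≈ 1.992 → 2:1 (2.000)

P=root-3, Q=golden ratio, R=2:1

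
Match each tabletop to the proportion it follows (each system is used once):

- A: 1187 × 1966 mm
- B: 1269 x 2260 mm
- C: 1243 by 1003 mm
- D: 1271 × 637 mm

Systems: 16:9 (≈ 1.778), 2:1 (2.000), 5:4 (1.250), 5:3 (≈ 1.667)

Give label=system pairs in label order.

A=5:3, B=16:9, C=5:4, D=2:1

A = 1966/1187 ≈ 1.656 → 5:3 (1.667)
B = 2260/1269 ≈ 1.781 → 16:9 (1.778)
C = 1243/1003 ≈ 1.239 → 5:4 (1.250)
D = 1271/637 ≈ 1.995 → 2:1 (2.000)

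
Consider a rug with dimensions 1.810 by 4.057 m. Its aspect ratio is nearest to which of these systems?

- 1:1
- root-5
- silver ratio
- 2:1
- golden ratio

4.057/1.810 ≈ 2.241. Nearest candidates are root-5 (2.236, off by 0.005) and silver ratio (2.414, off by 0.173).

root-5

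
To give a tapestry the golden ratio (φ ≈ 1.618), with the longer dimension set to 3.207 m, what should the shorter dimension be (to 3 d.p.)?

1.982 m

golden ratio ≈ 1.61803.
Shorter side = 3.207 ÷ 1.61803 ≈ 1.98204 → 1.982 m.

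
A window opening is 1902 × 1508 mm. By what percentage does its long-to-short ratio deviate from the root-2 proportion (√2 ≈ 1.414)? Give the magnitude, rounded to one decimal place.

10.8%

Ratio = 1902 / 1508 ≈ 1.2613.
Ideal root-2 ≈ 1.4142. |1.2613 − 1.4142| / 1.4142 ≈ 10.81% → 10.8%.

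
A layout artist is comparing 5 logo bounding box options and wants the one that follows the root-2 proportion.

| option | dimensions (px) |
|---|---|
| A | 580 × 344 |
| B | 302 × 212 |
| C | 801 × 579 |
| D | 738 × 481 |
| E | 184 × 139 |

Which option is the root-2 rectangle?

B

Ratios (long/short): A ≈ 1.686; B ≈ 1.425; C ≈ 1.383; D ≈ 1.534; E ≈ 1.324.
root-2 ≈ 1.414; option B is nearest (Δ 0.011).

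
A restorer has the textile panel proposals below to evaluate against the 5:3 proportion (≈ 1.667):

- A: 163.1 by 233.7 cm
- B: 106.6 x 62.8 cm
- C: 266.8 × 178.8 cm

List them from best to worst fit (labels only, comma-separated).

A: 233.7/163.1 ≈ 1.433 → |1.433 − 1.667| = 0.234
B: 106.6/62.8 ≈ 1.697 → |1.697 − 1.667| = 0.030
C: 266.8/178.8 ≈ 1.492 → |1.492 − 1.667| = 0.175

B, C, A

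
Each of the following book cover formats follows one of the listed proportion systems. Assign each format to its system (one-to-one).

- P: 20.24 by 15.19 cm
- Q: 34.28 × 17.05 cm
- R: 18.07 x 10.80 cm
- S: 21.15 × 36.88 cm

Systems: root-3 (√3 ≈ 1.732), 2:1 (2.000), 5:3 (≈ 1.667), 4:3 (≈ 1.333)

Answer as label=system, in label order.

P=4:3, Q=2:1, R=5:3, S=root-3

P = 20.24/15.19 ≈ 1.332 → 4:3 (1.333)
Q = 34.28/17.05 ≈ 2.011 → 2:1 (2.000)
R = 18.07/10.80 ≈ 1.673 → 5:3 (1.667)
S = 36.88/21.15 ≈ 1.744 → root-3 (1.732)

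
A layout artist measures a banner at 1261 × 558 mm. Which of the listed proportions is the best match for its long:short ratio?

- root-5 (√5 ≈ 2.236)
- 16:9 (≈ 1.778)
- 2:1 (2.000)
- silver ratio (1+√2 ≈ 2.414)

root-5

1261/558 ≈ 2.260. Nearest candidates are root-5 (2.236, off by 0.024) and silver ratio (2.414, off by 0.154).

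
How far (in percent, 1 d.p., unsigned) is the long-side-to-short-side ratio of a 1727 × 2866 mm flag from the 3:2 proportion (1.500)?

10.6%

Ratio = 2866 / 1727 ≈ 1.6595.
Ideal 3:2 = 1.5000. |1.6595 − 1.5000| / 1.5000 ≈ 10.63% → 10.6%.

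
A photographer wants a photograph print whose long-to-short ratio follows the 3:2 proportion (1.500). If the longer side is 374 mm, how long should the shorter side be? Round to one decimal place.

249.3 mm

3:2 = 1.50000.
Shorter side = 374 ÷ 1.50000 ≈ 249.333 → 249.3 mm.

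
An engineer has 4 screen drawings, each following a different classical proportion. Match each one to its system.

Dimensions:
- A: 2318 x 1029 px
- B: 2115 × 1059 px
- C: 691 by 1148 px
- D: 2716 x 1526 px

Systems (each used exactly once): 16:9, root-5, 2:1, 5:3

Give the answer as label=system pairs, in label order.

Ratios: A ≈ 2.253; B ≈ 1.997; C ≈ 1.661; D ≈ 1.780.
Targets: 16:9 ≈ 1.778; root-5 ≈ 2.236; 2:1 ≈ 2.000; 5:3 ≈ 1.667.

A=root-5, B=2:1, C=5:3, D=16:9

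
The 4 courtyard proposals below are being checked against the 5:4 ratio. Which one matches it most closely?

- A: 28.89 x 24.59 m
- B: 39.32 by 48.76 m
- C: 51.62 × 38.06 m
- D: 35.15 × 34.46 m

Ratios (long/short): A ≈ 1.175; B ≈ 1.240; C ≈ 1.356; D ≈ 1.020.
5:4 ≈ 1.250; option B is nearest (Δ 0.010).

B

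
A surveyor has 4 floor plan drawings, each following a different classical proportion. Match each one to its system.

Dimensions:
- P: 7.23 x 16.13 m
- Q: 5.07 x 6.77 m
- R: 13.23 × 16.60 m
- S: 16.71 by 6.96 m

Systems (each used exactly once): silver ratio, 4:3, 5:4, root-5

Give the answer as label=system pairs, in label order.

P=root-5, Q=4:3, R=5:4, S=silver ratio

P = 16.13/7.23 ≈ 2.231 → root-5 (2.236)
Q = 6.77/5.07 ≈ 1.335 → 4:3 (1.333)
R = 16.60/13.23 ≈ 1.255 → 5:4 (1.250)
S = 16.71/6.96 ≈ 2.401 → silver ratio (2.414)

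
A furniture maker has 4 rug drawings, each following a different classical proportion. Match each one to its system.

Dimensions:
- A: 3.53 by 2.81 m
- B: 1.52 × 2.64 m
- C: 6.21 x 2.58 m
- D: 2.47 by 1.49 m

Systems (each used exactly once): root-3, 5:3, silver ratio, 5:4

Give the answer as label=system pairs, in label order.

A=5:4, B=root-3, C=silver ratio, D=5:3

A = 3.53/2.81 ≈ 1.256 → 5:4 (1.250)
B = 2.64/1.52 ≈ 1.737 → root-3 (1.732)
C = 6.21/2.58 ≈ 2.407 → silver ratio (2.414)
D = 2.47/1.49 ≈ 1.658 → 5:3 (1.667)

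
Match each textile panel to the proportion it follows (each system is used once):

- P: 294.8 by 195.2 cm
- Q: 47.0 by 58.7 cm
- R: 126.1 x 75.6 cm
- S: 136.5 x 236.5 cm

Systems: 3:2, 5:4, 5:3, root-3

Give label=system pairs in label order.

Ratios: P ≈ 1.510; Q ≈ 1.249; R ≈ 1.668; S ≈ 1.733.
Targets: 3:2 ≈ 1.500; 5:4 ≈ 1.250; 5:3 ≈ 1.667; root-3 ≈ 1.732.

P=3:2, Q=5:4, R=5:3, S=root-3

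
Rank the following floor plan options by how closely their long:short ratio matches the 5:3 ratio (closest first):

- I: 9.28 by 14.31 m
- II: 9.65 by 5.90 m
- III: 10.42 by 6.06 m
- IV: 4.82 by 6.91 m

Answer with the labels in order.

Ratios: I = 14.31 / 9.28 ≈ 1.542; II = 9.65 / 5.90 ≈ 1.636; III = 10.42 / 6.06 ≈ 1.719; IV = 6.91 / 4.82 ≈ 1.434.
|Δ from 1.667|: I 0.125; II 0.031; III 0.052; IV 0.233.

II, III, I, IV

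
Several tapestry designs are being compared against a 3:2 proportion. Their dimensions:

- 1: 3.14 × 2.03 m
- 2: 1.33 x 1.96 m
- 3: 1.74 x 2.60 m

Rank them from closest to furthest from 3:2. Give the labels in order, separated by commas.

1: 3.14/2.03 ≈ 1.547 → |1.547 − 1.500| = 0.047
2: 1.96/1.33 ≈ 1.474 → |1.474 − 1.500| = 0.026
3: 2.60/1.74 ≈ 1.494 → |1.494 − 1.500| = 0.006

3, 2, 1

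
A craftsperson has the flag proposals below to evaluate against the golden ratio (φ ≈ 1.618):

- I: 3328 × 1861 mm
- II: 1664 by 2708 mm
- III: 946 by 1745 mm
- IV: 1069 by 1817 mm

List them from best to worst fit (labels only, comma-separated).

II, IV, I, III

I: 3328/1861 ≈ 1.788 → |1.788 − 1.618| = 0.170
II: 2708/1664 ≈ 1.627 → |1.627 − 1.618| = 0.009
III: 1745/946 ≈ 1.845 → |1.845 − 1.618| = 0.227
IV: 1817/1069 ≈ 1.700 → |1.700 − 1.618| = 0.082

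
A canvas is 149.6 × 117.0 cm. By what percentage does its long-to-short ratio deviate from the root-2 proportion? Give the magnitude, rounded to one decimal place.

Ratio = 149.6 / 117.0 ≈ 1.2786.
Ideal root-2 ≈ 1.4142. |1.2786 − 1.4142| / 1.4142 ≈ 9.59% → 9.6%.

9.6%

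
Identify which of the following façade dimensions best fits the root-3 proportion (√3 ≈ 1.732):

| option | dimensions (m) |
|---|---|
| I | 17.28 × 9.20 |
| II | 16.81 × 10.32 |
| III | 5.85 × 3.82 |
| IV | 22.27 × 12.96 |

Ratios (long/short): I ≈ 1.878; II ≈ 1.629; III ≈ 1.531; IV ≈ 1.718.
root-3 ≈ 1.732; option IV is nearest (Δ 0.014).

IV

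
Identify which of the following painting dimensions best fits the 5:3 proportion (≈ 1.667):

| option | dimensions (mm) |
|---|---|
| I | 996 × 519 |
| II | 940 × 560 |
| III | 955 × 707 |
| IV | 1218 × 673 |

II

Ratios (long/short): I ≈ 1.919; II ≈ 1.679; III ≈ 1.351; IV ≈ 1.810.
5:3 ≈ 1.667; option II is nearest (Δ 0.012).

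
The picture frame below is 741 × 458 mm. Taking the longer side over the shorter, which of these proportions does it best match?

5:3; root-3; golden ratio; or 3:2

golden ratio

741/458 ≈ 1.618. Nearest candidates are golden ratio (1.618, off by 0.000) and 5:3 (1.667, off by 0.049).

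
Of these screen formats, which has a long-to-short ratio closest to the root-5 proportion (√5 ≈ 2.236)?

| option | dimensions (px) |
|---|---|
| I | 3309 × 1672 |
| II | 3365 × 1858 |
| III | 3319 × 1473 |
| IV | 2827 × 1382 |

III

Ratios (long/short): I ≈ 1.979; II ≈ 1.811; III ≈ 2.253; IV ≈ 2.046.
root-5 ≈ 2.236; option III is nearest (Δ 0.017).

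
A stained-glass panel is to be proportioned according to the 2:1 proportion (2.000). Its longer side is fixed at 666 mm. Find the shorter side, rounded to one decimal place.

333.0 mm

2:1 = 2.00000.
Shorter side = 666 ÷ 2.00000 ≈ 333.000 → 333.0 mm.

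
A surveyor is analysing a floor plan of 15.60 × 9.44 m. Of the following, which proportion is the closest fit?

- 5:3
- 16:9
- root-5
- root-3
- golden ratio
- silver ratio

15.60/9.44 ≈ 1.653. Nearest candidates are 5:3 (1.667, off by 0.014) and golden ratio (1.618, off by 0.035).

5:3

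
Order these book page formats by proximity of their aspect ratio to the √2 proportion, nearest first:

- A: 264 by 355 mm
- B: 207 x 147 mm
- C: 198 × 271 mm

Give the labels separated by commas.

Ratios: A = 355 / 264 ≈ 1.345; B = 207 / 147 ≈ 1.408; C = 271 / 198 ≈ 1.369.
|Δ from 1.414|: A 0.069; B 0.006; C 0.045.

B, C, A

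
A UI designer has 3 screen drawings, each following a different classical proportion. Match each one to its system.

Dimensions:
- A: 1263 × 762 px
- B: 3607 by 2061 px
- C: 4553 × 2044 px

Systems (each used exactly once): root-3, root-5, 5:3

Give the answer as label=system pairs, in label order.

A=5:3, B=root-3, C=root-5

Ratios: A ≈ 1.657; B ≈ 1.750; C ≈ 2.227.
Targets: root-3 ≈ 1.732; root-5 ≈ 2.236; 5:3 ≈ 1.667.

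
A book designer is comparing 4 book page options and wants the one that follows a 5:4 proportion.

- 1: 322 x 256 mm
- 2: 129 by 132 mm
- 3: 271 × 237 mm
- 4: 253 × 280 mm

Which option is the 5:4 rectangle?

1

Target 5:4 ≈ 1.250.
1: 1.258 (Δ0.008)  2: 1.023 (Δ0.227)  3: 1.143 (Δ0.107)  4: 1.107 (Δ0.143)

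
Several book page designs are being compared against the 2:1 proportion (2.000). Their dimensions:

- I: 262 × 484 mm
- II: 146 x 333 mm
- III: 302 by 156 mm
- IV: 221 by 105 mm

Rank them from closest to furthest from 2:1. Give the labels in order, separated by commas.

I: 484/262 ≈ 1.847 → |1.847 − 2.000| = 0.153
II: 333/146 ≈ 2.281 → |2.281 − 2.000| = 0.281
III: 302/156 ≈ 1.936 → |1.936 − 2.000| = 0.064
IV: 221/105 ≈ 2.105 → |2.105 − 2.000| = 0.105

III, IV, I, II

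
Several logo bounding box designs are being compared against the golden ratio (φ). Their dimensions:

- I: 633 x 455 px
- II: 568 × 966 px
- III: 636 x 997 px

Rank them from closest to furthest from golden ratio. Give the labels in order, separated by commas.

III, II, I

I: 633/455 ≈ 1.391 → |1.391 − 1.618| = 0.227
II: 966/568 ≈ 1.701 → |1.701 − 1.618| = 0.083
III: 997/636 ≈ 1.568 → |1.568 − 1.618| = 0.050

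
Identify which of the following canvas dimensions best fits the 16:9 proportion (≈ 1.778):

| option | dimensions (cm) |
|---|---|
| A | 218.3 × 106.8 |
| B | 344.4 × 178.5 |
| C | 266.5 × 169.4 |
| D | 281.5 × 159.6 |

D

Ratios (long/short): A ≈ 2.044; B ≈ 1.929; C ≈ 1.573; D ≈ 1.764.
16:9 ≈ 1.778; option D is nearest (Δ 0.014).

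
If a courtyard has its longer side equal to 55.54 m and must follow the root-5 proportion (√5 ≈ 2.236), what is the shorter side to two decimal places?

root-5 ≈ 2.23607.
Shorter side = 55.54 ÷ 2.23607 ≈ 24.8382 → 24.84 m.

24.84 m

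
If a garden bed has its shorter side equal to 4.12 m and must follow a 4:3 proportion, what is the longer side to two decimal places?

5.49 m

4:3 ≈ 1.33333.
Longer side = 4.12 × 1.33333 ≈ 5.4933 → 5.49 m.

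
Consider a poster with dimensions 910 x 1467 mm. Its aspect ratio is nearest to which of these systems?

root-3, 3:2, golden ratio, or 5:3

golden ratio

Ratio = 1467 / 910 ≈ 1.612.
Distances: root-3 1.732 (Δ 0.120); 3:2 1.500 (Δ 0.112); golden ratio 1.618 (Δ 0.006); 5:3 1.667 (Δ 0.055).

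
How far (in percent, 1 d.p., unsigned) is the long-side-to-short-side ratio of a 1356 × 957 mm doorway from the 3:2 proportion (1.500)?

Ratio = 1356 / 957 ≈ 1.4169.
Ideal 3:2 = 1.5000. |1.4169 − 1.5000| / 1.5000 ≈ 5.54% → 5.5%.

5.5%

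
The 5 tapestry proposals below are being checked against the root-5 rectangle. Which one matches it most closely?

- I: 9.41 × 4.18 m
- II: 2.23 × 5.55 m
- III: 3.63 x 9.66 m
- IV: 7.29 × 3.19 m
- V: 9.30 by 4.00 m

Ratios (long/short): I ≈ 2.251; II ≈ 2.489; III ≈ 2.661; IV ≈ 2.285; V ≈ 2.325.
root-5 ≈ 2.236; option I is nearest (Δ 0.015).

I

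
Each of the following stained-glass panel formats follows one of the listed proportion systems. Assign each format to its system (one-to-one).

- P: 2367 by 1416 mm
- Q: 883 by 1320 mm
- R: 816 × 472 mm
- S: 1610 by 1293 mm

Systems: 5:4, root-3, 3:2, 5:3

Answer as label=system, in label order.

P=5:3, Q=3:2, R=root-3, S=5:4

P = 2367/1416 ≈ 1.672 → 5:3 (1.667)
Q = 1320/883 ≈ 1.495 → 3:2 (1.500)
R = 816/472 ≈ 1.729 → root-3 (1.732)
S = 1610/1293 ≈ 1.245 → 5:4 (1.250)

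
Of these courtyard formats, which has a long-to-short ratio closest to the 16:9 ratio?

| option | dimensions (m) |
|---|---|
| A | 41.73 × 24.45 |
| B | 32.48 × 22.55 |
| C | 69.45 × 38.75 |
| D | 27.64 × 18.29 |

Ratios (long/short): A ≈ 1.707; B ≈ 1.440; C ≈ 1.792; D ≈ 1.511.
16:9 ≈ 1.778; option C is nearest (Δ 0.014).

C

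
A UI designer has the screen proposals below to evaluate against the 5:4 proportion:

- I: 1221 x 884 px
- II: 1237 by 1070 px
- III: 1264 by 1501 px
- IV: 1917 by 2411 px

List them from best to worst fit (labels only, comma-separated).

IV, III, II, I

I: 1221/884 ≈ 1.381 → |1.381 − 1.250| = 0.131
II: 1237/1070 ≈ 1.156 → |1.156 − 1.250| = 0.094
III: 1501/1264 ≈ 1.188 → |1.188 − 1.250| = 0.062
IV: 2411/1917 ≈ 1.258 → |1.258 − 1.250| = 0.008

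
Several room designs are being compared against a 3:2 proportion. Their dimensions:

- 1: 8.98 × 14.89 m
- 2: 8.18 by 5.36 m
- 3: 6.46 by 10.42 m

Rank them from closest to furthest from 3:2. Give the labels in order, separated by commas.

2, 3, 1

1: 14.89/8.98 ≈ 1.658 → |1.658 − 1.500| = 0.158
2: 8.18/5.36 ≈ 1.526 → |1.526 − 1.500| = 0.026
3: 10.42/6.46 ≈ 1.613 → |1.613 − 1.500| = 0.113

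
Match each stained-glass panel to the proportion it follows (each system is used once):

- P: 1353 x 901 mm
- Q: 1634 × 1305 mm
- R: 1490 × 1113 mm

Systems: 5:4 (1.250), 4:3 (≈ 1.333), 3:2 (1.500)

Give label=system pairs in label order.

P=3:2, Q=5:4, R=4:3

P = 1353/901 ≈ 1.502 → 3:2 (1.500)
Q = 1634/1305 ≈ 1.252 → 5:4 (1.250)
R = 1490/1113 ≈ 1.339 → 4:3 (1.333)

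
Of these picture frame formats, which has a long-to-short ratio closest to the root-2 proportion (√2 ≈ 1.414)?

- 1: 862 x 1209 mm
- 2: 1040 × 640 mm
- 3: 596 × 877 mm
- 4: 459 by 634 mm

Target root-2 ≈ 1.414.
1: 1.403 (Δ0.011)  2: 1.625 (Δ0.211)  3: 1.471 (Δ0.057)  4: 1.381 (Δ0.033)

1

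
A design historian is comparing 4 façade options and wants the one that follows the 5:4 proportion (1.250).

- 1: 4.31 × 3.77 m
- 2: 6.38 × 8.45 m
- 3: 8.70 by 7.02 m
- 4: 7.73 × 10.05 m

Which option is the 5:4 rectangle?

3

Target 5:4 ≈ 1.250.
1: 1.143 (Δ0.107)  2: 1.324 (Δ0.074)  3: 1.239 (Δ0.011)  4: 1.300 (Δ0.050)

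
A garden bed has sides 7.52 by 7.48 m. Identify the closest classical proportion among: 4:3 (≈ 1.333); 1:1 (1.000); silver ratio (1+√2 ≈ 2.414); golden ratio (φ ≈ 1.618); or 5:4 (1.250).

7.52/7.48 ≈ 1.005. Nearest candidates are 1:1 (1.000, off by 0.005) and 5:4 (1.250, off by 0.245).

1:1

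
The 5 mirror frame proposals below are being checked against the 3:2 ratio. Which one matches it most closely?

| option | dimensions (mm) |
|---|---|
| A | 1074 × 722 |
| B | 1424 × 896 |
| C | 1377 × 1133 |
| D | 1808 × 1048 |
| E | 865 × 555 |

A

Ratios (long/short): A ≈ 1.488; B ≈ 1.589; C ≈ 1.215; D ≈ 1.725; E ≈ 1.559.
3:2 ≈ 1.500; option A is nearest (Δ 0.012).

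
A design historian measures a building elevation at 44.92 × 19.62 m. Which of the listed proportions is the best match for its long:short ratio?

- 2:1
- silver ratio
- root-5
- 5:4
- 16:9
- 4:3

root-5

44.92/19.62 ≈ 2.290. Nearest candidates are root-5 (2.236, off by 0.054) and silver ratio (2.414, off by 0.124).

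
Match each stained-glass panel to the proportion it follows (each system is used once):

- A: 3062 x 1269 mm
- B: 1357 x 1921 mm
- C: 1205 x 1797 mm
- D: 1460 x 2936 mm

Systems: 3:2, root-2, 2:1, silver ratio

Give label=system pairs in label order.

Ratios: A ≈ 2.413; B ≈ 1.416; C ≈ 1.491; D ≈ 2.011.
Targets: 3:2 ≈ 1.500; root-2 ≈ 1.414; 2:1 ≈ 2.000; silver ratio ≈ 2.414.

A=silver ratio, B=root-2, C=3:2, D=2:1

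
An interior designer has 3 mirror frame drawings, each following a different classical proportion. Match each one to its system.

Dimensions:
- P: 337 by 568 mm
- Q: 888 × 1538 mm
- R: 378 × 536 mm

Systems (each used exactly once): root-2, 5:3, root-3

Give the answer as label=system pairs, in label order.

P=5:3, Q=root-3, R=root-2

Ratios: P ≈ 1.685; Q ≈ 1.732; R ≈ 1.418.
Targets: root-2 ≈ 1.414; 5:3 ≈ 1.667; root-3 ≈ 1.732.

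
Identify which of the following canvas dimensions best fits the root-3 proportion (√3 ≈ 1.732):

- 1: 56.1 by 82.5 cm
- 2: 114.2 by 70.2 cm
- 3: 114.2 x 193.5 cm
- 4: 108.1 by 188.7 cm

Ratios (long/short): 1 ≈ 1.471; 2 ≈ 1.627; 3 ≈ 1.694; 4 ≈ 1.746.
root-3 ≈ 1.732; option 4 is nearest (Δ 0.014).

4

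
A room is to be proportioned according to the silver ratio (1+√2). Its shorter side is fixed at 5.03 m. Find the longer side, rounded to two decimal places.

silver ratio ≈ 2.41421.
Longer side = 5.03 × 2.41421 ≈ 12.1435 → 12.14 m.

12.14 m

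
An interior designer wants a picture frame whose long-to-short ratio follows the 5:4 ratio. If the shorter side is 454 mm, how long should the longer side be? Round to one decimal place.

567.5 mm

5:4 = 1.25000.
Longer side = 454 × 1.25000 ≈ 567.500 → 567.5 mm.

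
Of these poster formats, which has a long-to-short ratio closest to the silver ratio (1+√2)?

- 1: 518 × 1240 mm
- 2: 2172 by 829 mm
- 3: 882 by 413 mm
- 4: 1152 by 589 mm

Target silver ratio ≈ 2.414.
1: 2.394 (Δ0.020)  2: 2.620 (Δ0.206)  3: 2.136 (Δ0.278)  4: 1.956 (Δ0.458)

1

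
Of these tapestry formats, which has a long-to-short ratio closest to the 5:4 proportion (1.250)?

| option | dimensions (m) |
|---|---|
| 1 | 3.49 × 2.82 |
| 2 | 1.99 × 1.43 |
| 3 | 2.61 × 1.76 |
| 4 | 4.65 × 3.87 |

1

Target 5:4 ≈ 1.250.
1: 1.238 (Δ0.012)  2: 1.392 (Δ0.142)  3: 1.483 (Δ0.233)  4: 1.202 (Δ0.048)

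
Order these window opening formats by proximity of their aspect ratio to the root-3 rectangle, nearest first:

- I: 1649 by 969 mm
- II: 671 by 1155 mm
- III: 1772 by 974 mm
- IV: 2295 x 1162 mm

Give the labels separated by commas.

II, I, III, IV

Ratios: I = 1649 / 969 ≈ 1.702; II = 1155 / 671 ≈ 1.721; III = 1772 / 974 ≈ 1.819; IV = 2295 / 1162 ≈ 1.975.
|Δ from 1.732|: I 0.030; II 0.011; III 0.087; IV 0.243.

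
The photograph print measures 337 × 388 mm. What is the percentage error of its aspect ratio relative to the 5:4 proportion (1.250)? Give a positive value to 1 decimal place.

7.9%

Ratio = 388 / 337 ≈ 1.1513.
Ideal 5:4 = 1.2500. |1.1513 − 1.2500| / 1.2500 ≈ 7.90% → 7.9%.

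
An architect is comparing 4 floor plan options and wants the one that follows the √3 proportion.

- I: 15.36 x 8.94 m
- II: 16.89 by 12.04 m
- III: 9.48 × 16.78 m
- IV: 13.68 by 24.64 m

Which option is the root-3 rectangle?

I

Target root-3 ≈ 1.732.
I: 1.718 (Δ0.014)  II: 1.403 (Δ0.329)  III: 1.770 (Δ0.038)  IV: 1.801 (Δ0.069)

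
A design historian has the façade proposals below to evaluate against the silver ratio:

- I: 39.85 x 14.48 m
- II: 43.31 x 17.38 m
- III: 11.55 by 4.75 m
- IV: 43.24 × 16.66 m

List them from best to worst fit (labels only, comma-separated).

I: 39.85/14.48 ≈ 2.752 → |2.752 − 2.414| = 0.338
II: 43.31/17.38 ≈ 2.492 → |2.492 − 2.414| = 0.078
III: 11.55/4.75 ≈ 2.432 → |2.432 − 2.414| = 0.018
IV: 43.24/16.66 ≈ 2.595 → |2.595 − 2.414| = 0.181

III, II, IV, I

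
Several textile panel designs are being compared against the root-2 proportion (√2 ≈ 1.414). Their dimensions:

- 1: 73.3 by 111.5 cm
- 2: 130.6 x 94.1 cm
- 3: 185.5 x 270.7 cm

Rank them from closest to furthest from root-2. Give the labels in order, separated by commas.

1: 111.5/73.3 ≈ 1.521 → |1.521 − 1.414| = 0.107
2: 130.6/94.1 ≈ 1.388 → |1.388 − 1.414| = 0.026
3: 270.7/185.5 ≈ 1.459 → |1.459 − 1.414| = 0.045

2, 3, 1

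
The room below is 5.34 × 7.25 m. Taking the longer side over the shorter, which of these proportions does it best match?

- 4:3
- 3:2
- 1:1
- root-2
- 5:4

7.25/5.34 ≈ 1.358. Nearest candidates are 4:3 (1.333, off by 0.025) and root-2 (1.414, off by 0.056).

4:3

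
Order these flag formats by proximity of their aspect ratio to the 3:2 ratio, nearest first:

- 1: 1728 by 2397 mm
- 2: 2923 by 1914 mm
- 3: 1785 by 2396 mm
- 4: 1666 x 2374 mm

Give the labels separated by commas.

2, 4, 1, 3

Ratios: 1 = 2397 / 1728 ≈ 1.387; 2 = 2923 / 1914 ≈ 1.527; 3 = 2396 / 1785 ≈ 1.342; 4 = 2374 / 1666 ≈ 1.425.
|Δ from 1.500|: 1 0.113; 2 0.027; 3 0.158; 4 0.075.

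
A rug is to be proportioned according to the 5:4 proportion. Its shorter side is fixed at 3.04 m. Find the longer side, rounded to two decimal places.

3.80 m

5:4 = 1.25000.
Longer side = 3.04 × 1.25000 ≈ 3.8000 → 3.80 m.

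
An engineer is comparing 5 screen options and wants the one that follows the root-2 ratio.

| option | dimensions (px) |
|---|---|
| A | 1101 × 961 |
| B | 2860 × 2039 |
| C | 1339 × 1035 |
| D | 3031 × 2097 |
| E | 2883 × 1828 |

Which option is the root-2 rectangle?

Target root-2 ≈ 1.414.
A: 1.146 (Δ0.268)  B: 1.403 (Δ0.011)  C: 1.294 (Δ0.120)  D: 1.445 (Δ0.031)  E: 1.577 (Δ0.163)

B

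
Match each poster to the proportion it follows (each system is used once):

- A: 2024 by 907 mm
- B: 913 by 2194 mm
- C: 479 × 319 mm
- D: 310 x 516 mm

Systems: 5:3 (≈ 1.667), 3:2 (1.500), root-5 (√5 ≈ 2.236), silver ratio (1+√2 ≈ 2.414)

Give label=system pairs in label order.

A=root-5, B=silver ratio, C=3:2, D=5:3

Ratios: A ≈ 2.232; B ≈ 2.403; C ≈ 1.502; D ≈ 1.665.
Targets: 5:3 ≈ 1.667; 3:2 ≈ 1.500; root-5 ≈ 2.236; silver ratio ≈ 2.414.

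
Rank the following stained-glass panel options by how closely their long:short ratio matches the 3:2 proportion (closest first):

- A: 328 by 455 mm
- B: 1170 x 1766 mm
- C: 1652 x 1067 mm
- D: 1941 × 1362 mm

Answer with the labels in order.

B, C, D, A

Ratios: A = 455 / 328 ≈ 1.387; B = 1766 / 1170 ≈ 1.509; C = 1652 / 1067 ≈ 1.548; D = 1941 / 1362 ≈ 1.425.
|Δ from 1.500|: A 0.113; B 0.009; C 0.048; D 0.075.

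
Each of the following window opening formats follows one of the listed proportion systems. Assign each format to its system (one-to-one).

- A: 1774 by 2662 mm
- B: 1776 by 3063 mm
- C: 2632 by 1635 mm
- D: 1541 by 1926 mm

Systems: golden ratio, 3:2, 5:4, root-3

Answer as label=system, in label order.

A = 2662/1774 ≈ 1.501 → 3:2 (1.500)
B = 3063/1776 ≈ 1.725 → root-3 (1.732)
C = 2632/1635 ≈ 1.610 → golden ratio (1.618)
D = 1926/1541 ≈ 1.250 → 5:4 (1.250)

A=3:2, B=root-3, C=golden ratio, D=5:4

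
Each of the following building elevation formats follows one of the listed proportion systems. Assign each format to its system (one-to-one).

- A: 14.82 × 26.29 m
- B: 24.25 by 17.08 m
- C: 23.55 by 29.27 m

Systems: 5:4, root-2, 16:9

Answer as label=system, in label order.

A = 26.29/14.82 ≈ 1.774 → 16:9 (1.778)
B = 24.25/17.08 ≈ 1.420 → root-2 (1.414)
C = 29.27/23.55 ≈ 1.243 → 5:4 (1.250)

A=16:9, B=root-2, C=5:4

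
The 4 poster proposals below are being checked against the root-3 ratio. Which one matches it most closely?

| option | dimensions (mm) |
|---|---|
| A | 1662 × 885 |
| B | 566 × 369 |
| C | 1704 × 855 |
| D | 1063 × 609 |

Target root-3 ≈ 1.732.
A: 1.878 (Δ0.146)  B: 1.534 (Δ0.198)  C: 1.993 (Δ0.261)  D: 1.745 (Δ0.013)

D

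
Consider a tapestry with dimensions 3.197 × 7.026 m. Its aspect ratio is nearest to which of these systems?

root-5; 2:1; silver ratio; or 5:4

root-5

7.026/3.197 ≈ 2.198. Nearest candidates are root-5 (2.236, off by 0.038) and 2:1 (2.000, off by 0.198).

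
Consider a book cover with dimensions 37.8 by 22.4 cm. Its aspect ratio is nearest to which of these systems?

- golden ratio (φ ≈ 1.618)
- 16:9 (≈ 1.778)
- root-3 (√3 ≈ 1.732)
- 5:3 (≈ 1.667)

5:3

37.8/22.4 ≈ 1.688. Nearest candidates are 5:3 (1.667, off by 0.021) and root-3 (1.732, off by 0.044).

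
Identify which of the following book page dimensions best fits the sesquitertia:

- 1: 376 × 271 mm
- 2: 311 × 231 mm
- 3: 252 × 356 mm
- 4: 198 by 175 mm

Ratios (long/short): 1 ≈ 1.387; 2 ≈ 1.346; 3 ≈ 1.413; 4 ≈ 1.131.
4:3 ≈ 1.333; option 2 is nearest (Δ 0.013).

2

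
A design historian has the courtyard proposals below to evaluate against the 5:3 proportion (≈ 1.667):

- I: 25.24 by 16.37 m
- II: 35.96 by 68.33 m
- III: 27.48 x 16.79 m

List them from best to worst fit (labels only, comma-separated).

I: 25.24/16.37 ≈ 1.542 → |1.542 − 1.667| = 0.125
II: 68.33/35.96 ≈ 1.900 → |1.900 − 1.667| = 0.233
III: 27.48/16.79 ≈ 1.637 → |1.637 − 1.667| = 0.030

III, I, II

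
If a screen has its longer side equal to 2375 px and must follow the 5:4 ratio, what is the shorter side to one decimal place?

1900.0 px

5:4 = 1.25000.
Shorter side = 2375 ÷ 1.25000 ≈ 1900.000 → 1900.0 px.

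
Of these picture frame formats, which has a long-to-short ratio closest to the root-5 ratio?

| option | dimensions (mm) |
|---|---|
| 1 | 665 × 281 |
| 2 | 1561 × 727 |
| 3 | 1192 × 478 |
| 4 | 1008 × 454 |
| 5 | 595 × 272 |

4

Target root-5 ≈ 2.236.
1: 2.367 (Δ0.131)  2: 2.147 (Δ0.089)  3: 2.494 (Δ0.258)  4: 2.220 (Δ0.016)  5: 2.188 (Δ0.048)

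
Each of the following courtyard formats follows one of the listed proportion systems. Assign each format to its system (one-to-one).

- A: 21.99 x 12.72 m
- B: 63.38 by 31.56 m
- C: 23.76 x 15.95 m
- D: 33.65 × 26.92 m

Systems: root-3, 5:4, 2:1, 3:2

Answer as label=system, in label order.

A = 21.99/12.72 ≈ 1.729 → root-3 (1.732)
B = 63.38/31.56 ≈ 2.008 → 2:1 (2.000)
C = 23.76/15.95 ≈ 1.490 → 3:2 (1.500)
D = 33.65/26.92 ≈ 1.250 → 5:4 (1.250)

A=root-3, B=2:1, C=3:2, D=5:4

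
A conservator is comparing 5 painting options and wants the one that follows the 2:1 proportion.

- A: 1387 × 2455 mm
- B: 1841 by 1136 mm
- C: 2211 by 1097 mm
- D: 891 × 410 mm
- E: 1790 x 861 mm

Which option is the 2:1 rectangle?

C

Ratios (long/short): A ≈ 1.770; B ≈ 1.621; C ≈ 2.015; D ≈ 2.173; E ≈ 2.079.
2:1 ≈ 2.000; option C is nearest (Δ 0.015).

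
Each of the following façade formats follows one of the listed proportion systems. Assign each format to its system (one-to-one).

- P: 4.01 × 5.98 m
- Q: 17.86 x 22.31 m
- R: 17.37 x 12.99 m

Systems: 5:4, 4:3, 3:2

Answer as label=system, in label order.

Ratios: P ≈ 1.491; Q ≈ 1.249; R ≈ 1.337.
Targets: 5:4 ≈ 1.250; 4:3 ≈ 1.333; 3:2 ≈ 1.500.

P=3:2, Q=5:4, R=4:3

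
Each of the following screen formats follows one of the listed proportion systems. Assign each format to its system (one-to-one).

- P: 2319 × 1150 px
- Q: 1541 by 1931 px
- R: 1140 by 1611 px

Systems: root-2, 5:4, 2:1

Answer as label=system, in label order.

P=2:1, Q=5:4, R=root-2

Ratios: P ≈ 2.017; Q ≈ 1.253; R ≈ 1.413.
Targets: root-2 ≈ 1.414; 5:4 ≈ 1.250; 2:1 ≈ 2.000.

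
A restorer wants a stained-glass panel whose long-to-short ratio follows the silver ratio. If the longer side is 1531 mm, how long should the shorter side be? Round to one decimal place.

634.2 mm

silver ratio ≈ 2.41421.
Shorter side = 1531 ÷ 2.41421 ≈ 634.162 → 634.2 mm.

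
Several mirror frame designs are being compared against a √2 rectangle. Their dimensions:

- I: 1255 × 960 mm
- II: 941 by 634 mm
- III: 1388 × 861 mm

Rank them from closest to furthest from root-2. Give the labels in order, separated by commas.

II, I, III

I: 1255/960 ≈ 1.307 → |1.307 − 1.414| = 0.107
II: 941/634 ≈ 1.484 → |1.484 − 1.414| = 0.070
III: 1388/861 ≈ 1.612 → |1.612 − 1.414| = 0.198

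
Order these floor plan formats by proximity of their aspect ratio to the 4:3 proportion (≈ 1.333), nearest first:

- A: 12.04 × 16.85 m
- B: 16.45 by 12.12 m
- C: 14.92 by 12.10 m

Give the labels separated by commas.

Ratios: A = 16.85 / 12.04 ≈ 1.400; B = 16.45 / 12.12 ≈ 1.357; C = 14.92 / 12.10 ≈ 1.233.
|Δ from 1.333|: A 0.067; B 0.024; C 0.100.

B, A, C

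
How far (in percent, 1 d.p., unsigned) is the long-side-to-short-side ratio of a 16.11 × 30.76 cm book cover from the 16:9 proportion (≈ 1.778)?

Ratio = 30.76 / 16.11 ≈ 1.9094.
Ideal 16:9 ≈ 1.7778. |1.9094 − 1.7778| / 1.7778 ≈ 7.40% → 7.4%.

7.4%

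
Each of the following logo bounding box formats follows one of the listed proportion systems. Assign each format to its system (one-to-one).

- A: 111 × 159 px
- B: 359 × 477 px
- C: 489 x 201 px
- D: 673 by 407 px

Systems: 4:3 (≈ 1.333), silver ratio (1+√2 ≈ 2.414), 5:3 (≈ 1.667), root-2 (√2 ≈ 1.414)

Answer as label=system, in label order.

A=root-2, B=4:3, C=silver ratio, D=5:3

A = 159/111 ≈ 1.432 → root-2 (1.414)
B = 477/359 ≈ 1.329 → 4:3 (1.333)
C = 489/201 ≈ 2.433 → silver ratio (2.414)
D = 673/407 ≈ 1.654 → 5:3 (1.667)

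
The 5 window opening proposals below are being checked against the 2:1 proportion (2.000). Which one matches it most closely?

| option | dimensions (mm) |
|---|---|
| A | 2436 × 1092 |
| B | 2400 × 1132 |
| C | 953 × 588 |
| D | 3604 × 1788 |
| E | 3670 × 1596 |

Target 2:1 ≈ 2.000.
A: 2.231 (Δ0.231)  B: 2.120 (Δ0.120)  C: 1.621 (Δ0.379)  D: 2.016 (Δ0.016)  E: 2.299 (Δ0.299)

D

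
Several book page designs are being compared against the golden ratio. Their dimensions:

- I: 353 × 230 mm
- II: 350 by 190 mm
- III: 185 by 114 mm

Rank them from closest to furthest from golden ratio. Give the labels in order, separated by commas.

III, I, II

I: 353/230 ≈ 1.535 → |1.535 − 1.618| = 0.083
II: 350/190 ≈ 1.842 → |1.842 − 1.618| = 0.224
III: 185/114 ≈ 1.623 → |1.623 − 1.618| = 0.005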